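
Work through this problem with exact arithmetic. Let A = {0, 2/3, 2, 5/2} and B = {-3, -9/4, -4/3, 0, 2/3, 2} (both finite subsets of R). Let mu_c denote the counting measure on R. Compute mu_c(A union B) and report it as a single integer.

Counting measure on a finite set equals cardinality. By inclusion-exclusion, |A union B| = |A| + |B| - |A cap B|.
|A| = 4, |B| = 6, |A cap B| = 3.
So mu_c(A union B) = 4 + 6 - 3 = 7.

7


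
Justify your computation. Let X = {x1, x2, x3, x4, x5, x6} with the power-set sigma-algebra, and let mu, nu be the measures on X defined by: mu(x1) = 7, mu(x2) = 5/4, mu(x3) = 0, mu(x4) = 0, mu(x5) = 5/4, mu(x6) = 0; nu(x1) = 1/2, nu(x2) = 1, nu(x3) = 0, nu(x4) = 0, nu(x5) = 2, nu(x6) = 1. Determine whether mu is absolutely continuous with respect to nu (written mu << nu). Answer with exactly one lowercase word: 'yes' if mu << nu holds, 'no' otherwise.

mu << nu means: every nu-null measurable set is also mu-null; equivalently, for every atom x, if nu({x}) = 0 then mu({x}) = 0.
Checking each atom:
  x1: nu = 1/2 > 0 -> no constraint.
  x2: nu = 1 > 0 -> no constraint.
  x3: nu = 0, mu = 0 -> consistent with mu << nu.
  x4: nu = 0, mu = 0 -> consistent with mu << nu.
  x5: nu = 2 > 0 -> no constraint.
  x6: nu = 1 > 0 -> no constraint.
No atom violates the condition. Therefore mu << nu.

yes


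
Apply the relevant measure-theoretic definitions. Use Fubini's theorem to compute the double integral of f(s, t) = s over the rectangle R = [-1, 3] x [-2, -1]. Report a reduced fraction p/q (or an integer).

f(s, t) is a tensor product of a function of s and a function of t, and both factors are bounded continuous (hence Lebesgue integrable) on the rectangle, so Fubini's theorem applies:
  integral_R f d(m x m) = (integral_a1^b1 s ds) * (integral_a2^b2 1 dt).
Inner integral in s: integral_{-1}^{3} s ds = (3^2 - (-1)^2)/2
  = 4.
Inner integral in t: integral_{-2}^{-1} 1 dt = ((-1)^1 - (-2)^1)/1
  = 1.
Product: (4) * (1) = 4.

4


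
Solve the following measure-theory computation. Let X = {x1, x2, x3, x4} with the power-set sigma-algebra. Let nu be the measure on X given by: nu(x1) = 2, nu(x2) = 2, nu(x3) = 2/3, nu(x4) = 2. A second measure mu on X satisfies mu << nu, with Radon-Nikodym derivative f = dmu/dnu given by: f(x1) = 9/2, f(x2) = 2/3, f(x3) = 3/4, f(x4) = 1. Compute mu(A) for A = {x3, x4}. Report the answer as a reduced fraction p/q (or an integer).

By the defining property of the Radon-Nikodym derivative, for every measurable set A,
  mu(A) = integral_A f dnu.
Since nu is a discrete measure concentrated on the atoms of X, the integral over A reduces to the sum
  mu(A) = sum_{x in A} f(x) * nu({x}).
Computing each term:
  x3: f(x3) * nu(x3) = 3/4 * 2/3 = 1/2.
  x4: f(x4) * nu(x4) = 1 * 2 = 2.
Summing: mu(A) = 1/2 + 2 = 5/2.

5/2


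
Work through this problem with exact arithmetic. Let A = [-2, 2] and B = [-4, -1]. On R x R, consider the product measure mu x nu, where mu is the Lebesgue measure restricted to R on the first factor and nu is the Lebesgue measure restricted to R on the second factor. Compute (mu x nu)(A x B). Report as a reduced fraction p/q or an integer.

For a measurable rectangle A x B, the product measure satisfies
  (mu x nu)(A x B) = mu(A) * nu(B).
  mu(A) = 4.
  nu(B) = 3.
  (mu x nu)(A x B) = 4 * 3 = 12.

12


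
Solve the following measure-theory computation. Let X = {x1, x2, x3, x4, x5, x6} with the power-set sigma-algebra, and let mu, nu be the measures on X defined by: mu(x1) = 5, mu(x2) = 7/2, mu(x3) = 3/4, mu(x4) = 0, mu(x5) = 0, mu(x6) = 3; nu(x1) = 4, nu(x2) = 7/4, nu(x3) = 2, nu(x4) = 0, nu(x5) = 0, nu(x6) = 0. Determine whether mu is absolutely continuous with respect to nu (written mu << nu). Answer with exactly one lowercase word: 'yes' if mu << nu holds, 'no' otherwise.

mu << nu means: every nu-null measurable set is also mu-null; equivalently, for every atom x, if nu({x}) = 0 then mu({x}) = 0.
Checking each atom:
  x1: nu = 4 > 0 -> no constraint.
  x2: nu = 7/4 > 0 -> no constraint.
  x3: nu = 2 > 0 -> no constraint.
  x4: nu = 0, mu = 0 -> consistent with mu << nu.
  x5: nu = 0, mu = 0 -> consistent with mu << nu.
  x6: nu = 0, mu = 3 > 0 -> violates mu << nu.
The atom(s) x6 violate the condition (nu = 0 but mu > 0). Therefore mu is NOT absolutely continuous w.r.t. nu.

no


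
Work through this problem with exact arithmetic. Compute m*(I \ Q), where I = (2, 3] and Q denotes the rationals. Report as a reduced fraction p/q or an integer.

The interval I = (2, 3] has m(I) = 3 - 2 = 1 (endpoints are measure-zero, so open/closed/half-open agree). Write I = (I cap Q) u (I \ Q). The rationals in I are countable, so m*(I cap Q) = 0 (cover each rational by intervals whose total length is arbitrarily small). By countable subadditivity m*(I) <= m*(I cap Q) + m*(I \ Q), hence m*(I \ Q) >= m(I) = 1. The reverse inequality m*(I \ Q) <= m*(I) = 1 is trivial since (I \ Q) is a subset of I. Therefore m*(I \ Q) = 1.

1


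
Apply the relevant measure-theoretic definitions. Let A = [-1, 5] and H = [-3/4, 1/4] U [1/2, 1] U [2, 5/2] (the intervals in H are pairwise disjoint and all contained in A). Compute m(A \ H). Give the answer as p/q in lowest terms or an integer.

The ambient interval has length m(A) = 5 - (-1) = 6.
Since the holes are disjoint and sit inside A, by finite additivity
  m(H) = sum_i (b_i - a_i), and m(A \ H) = m(A) - m(H).
Computing the hole measures:
  m(H_1) = 1/4 - (-3/4) = 1.
  m(H_2) = 1 - 1/2 = 1/2.
  m(H_3) = 5/2 - 2 = 1/2.
Summed: m(H) = 1 + 1/2 + 1/2 = 2.
So m(A \ H) = 6 - 2 = 4.

4


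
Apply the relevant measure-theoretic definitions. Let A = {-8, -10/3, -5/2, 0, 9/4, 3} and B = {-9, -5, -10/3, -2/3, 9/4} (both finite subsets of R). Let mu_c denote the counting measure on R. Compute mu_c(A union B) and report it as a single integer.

Counting measure on a finite set equals cardinality. By inclusion-exclusion, |A union B| = |A| + |B| - |A cap B|.
|A| = 6, |B| = 5, |A cap B| = 2.
So mu_c(A union B) = 6 + 5 - 2 = 9.

9


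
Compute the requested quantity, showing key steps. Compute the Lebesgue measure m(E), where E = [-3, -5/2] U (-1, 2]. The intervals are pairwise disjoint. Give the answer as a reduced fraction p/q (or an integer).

For pairwise disjoint intervals, m(union_i I_i) = sum_i m(I_i),
and m is invariant under swapping open/closed endpoints (single points have measure 0).
So m(E) = sum_i (b_i - a_i).
  I_1 has length -5/2 - (-3) = 1/2.
  I_2 has length 2 - (-1) = 3.
Summing:
  m(E) = 1/2 + 3 = 7/2.

7/2


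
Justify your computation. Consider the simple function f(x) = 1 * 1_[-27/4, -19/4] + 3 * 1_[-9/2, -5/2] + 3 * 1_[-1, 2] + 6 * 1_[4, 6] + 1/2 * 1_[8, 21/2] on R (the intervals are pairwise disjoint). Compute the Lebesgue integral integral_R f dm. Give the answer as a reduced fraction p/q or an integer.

For a simple function f = sum_i c_i * 1_{A_i} with disjoint A_i,
  integral f dm = sum_i c_i * m(A_i).
Lengths of the A_i:
  m(A_1) = -19/4 - (-27/4) = 2.
  m(A_2) = -5/2 - (-9/2) = 2.
  m(A_3) = 2 - (-1) = 3.
  m(A_4) = 6 - 4 = 2.
  m(A_5) = 21/2 - 8 = 5/2.
Contributions c_i * m(A_i):
  (1) * (2) = 2.
  (3) * (2) = 6.
  (3) * (3) = 9.
  (6) * (2) = 12.
  (1/2) * (5/2) = 5/4.
Total: 2 + 6 + 9 + 12 + 5/4 = 121/4.

121/4


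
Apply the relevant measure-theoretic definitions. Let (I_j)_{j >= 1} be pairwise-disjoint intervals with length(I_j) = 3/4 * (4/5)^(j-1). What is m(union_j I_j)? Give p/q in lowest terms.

By countable additivity of the Lebesgue measure on pairwise disjoint measurable sets,
  m(union_{j >= 1} I_j) = sum_{j >= 1} m(I_j) = sum_{j >= 1} a * r^(j-1),
  with a = 3/4 and r = 4/5.
Since 0 < r = 4/5 < 1, the geometric series converges:
  sum_{j >= 1} a * r^(j-1) = a / (1 - r).
  = 3/4 / (1 - 4/5)
  = 3/4 / (1/5)
  = 15/4.

15/4


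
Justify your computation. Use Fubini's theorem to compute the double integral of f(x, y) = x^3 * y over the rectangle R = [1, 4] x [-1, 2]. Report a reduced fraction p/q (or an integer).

f(x, y) is a tensor product of a function of x and a function of y, and both factors are bounded continuous (hence Lebesgue integrable) on the rectangle, so Fubini's theorem applies:
  integral_R f d(m x m) = (integral_a1^b1 x^3 dx) * (integral_a2^b2 y dy).
Inner integral in x: integral_{1}^{4} x^3 dx = (4^4 - 1^4)/4
  = 255/4.
Inner integral in y: integral_{-1}^{2} y dy = (2^2 - (-1)^2)/2
  = 3/2.
Product: (255/4) * (3/2) = 765/8.

765/8


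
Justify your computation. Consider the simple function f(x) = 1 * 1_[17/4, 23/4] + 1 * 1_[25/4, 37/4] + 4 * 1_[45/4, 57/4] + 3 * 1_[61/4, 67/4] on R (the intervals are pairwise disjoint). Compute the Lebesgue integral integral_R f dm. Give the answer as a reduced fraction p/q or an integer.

For a simple function f = sum_i c_i * 1_{A_i} with disjoint A_i,
  integral f dm = sum_i c_i * m(A_i).
Lengths of the A_i:
  m(A_1) = 23/4 - 17/4 = 3/2.
  m(A_2) = 37/4 - 25/4 = 3.
  m(A_3) = 57/4 - 45/4 = 3.
  m(A_4) = 67/4 - 61/4 = 3/2.
Contributions c_i * m(A_i):
  (1) * (3/2) = 3/2.
  (1) * (3) = 3.
  (4) * (3) = 12.
  (3) * (3/2) = 9/2.
Total: 3/2 + 3 + 12 + 9/2 = 21.

21


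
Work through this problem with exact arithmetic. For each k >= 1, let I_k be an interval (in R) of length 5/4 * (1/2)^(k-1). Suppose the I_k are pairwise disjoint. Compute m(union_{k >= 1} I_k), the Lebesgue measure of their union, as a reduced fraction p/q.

By countable additivity of the Lebesgue measure on pairwise disjoint measurable sets,
  m(union_{k >= 1} I_k) = sum_{k >= 1} m(I_k) = sum_{k >= 1} a * r^(k-1),
  with a = 5/4 and r = 1/2.
Since 0 < r = 1/2 < 1, the geometric series converges:
  sum_{k >= 1} a * r^(k-1) = a / (1 - r).
  = 5/4 / (1 - 1/2)
  = 5/4 / (1/2)
  = 5/2.

5/2


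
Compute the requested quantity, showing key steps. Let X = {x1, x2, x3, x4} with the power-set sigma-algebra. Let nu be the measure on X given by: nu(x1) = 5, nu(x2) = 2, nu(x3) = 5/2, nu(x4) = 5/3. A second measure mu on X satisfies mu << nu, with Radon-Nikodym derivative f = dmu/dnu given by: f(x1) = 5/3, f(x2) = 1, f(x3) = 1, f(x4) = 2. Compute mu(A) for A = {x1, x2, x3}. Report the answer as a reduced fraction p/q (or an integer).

By the defining property of the Radon-Nikodym derivative, for every measurable set A,
  mu(A) = integral_A f dnu.
Since nu is a discrete measure concentrated on the atoms of X, the integral over A reduces to the sum
  mu(A) = sum_{x in A} f(x) * nu({x}).
Computing each term:
  x1: f(x1) * nu(x1) = 5/3 * 5 = 25/3.
  x2: f(x2) * nu(x2) = 1 * 2 = 2.
  x3: f(x3) * nu(x3) = 1 * 5/2 = 5/2.
Summing: mu(A) = 25/3 + 2 + 5/2 = 77/6.

77/6


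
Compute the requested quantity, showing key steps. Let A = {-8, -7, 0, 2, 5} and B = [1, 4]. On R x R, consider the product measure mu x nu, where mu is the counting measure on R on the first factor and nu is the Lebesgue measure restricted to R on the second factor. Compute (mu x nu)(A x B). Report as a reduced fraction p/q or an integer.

For a measurable rectangle A x B, the product measure satisfies
  (mu x nu)(A x B) = mu(A) * nu(B).
  mu(A) = 5.
  nu(B) = 3.
  (mu x nu)(A x B) = 5 * 3 = 15.

15


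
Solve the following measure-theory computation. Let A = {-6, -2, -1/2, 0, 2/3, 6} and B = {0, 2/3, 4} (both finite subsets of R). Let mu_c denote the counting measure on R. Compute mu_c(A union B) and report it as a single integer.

Counting measure on a finite set equals cardinality. By inclusion-exclusion, |A union B| = |A| + |B| - |A cap B|.
|A| = 6, |B| = 3, |A cap B| = 2.
So mu_c(A union B) = 6 + 3 - 2 = 7.

7


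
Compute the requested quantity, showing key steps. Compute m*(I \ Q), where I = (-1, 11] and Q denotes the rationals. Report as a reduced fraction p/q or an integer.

The interval I = (-1, 11] has m(I) = 11 - (-1) = 12 (endpoints are measure-zero, so open/closed/half-open agree). Write I = (I cap Q) u (I \ Q). The rationals in I are countable, so m*(I cap Q) = 0 (cover each rational by intervals whose total length is arbitrarily small). By countable subadditivity m*(I) <= m*(I cap Q) + m*(I \ Q), hence m*(I \ Q) >= m(I) = 12. The reverse inequality m*(I \ Q) <= m*(I) = 12 is trivial since (I \ Q) is a subset of I. Therefore m*(I \ Q) = 12.

12


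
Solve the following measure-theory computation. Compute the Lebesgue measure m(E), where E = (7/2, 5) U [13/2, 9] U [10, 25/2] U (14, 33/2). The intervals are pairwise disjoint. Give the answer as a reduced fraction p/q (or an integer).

For pairwise disjoint intervals, m(union_i I_i) = sum_i m(I_i),
and m is invariant under swapping open/closed endpoints (single points have measure 0).
So m(E) = sum_i (b_i - a_i).
  I_1 has length 5 - 7/2 = 3/2.
  I_2 has length 9 - 13/2 = 5/2.
  I_3 has length 25/2 - 10 = 5/2.
  I_4 has length 33/2 - 14 = 5/2.
Summing:
  m(E) = 3/2 + 5/2 + 5/2 + 5/2 = 9.

9


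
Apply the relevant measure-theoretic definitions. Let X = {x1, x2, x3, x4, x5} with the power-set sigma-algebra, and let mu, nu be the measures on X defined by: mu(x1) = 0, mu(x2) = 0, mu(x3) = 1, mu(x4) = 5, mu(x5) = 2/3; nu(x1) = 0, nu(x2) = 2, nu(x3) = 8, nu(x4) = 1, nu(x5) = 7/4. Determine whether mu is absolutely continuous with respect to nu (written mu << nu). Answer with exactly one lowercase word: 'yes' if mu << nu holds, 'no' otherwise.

mu << nu means: every nu-null measurable set is also mu-null; equivalently, for every atom x, if nu({x}) = 0 then mu({x}) = 0.
Checking each atom:
  x1: nu = 0, mu = 0 -> consistent with mu << nu.
  x2: nu = 2 > 0 -> no constraint.
  x3: nu = 8 > 0 -> no constraint.
  x4: nu = 1 > 0 -> no constraint.
  x5: nu = 7/4 > 0 -> no constraint.
No atom violates the condition. Therefore mu << nu.

yes


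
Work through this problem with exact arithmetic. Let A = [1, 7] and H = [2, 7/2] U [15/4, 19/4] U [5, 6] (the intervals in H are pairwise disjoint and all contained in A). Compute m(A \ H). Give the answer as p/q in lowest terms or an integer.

The ambient interval has length m(A) = 7 - 1 = 6.
Since the holes are disjoint and sit inside A, by finite additivity
  m(H) = sum_i (b_i - a_i), and m(A \ H) = m(A) - m(H).
Computing the hole measures:
  m(H_1) = 7/2 - 2 = 3/2.
  m(H_2) = 19/4 - 15/4 = 1.
  m(H_3) = 6 - 5 = 1.
Summed: m(H) = 3/2 + 1 + 1 = 7/2.
So m(A \ H) = 6 - 7/2 = 5/2.

5/2


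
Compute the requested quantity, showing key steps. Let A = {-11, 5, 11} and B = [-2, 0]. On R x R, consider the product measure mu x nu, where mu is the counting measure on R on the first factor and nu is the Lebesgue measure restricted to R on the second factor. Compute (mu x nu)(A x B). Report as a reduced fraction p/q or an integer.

For a measurable rectangle A x B, the product measure satisfies
  (mu x nu)(A x B) = mu(A) * nu(B).
  mu(A) = 3.
  nu(B) = 2.
  (mu x nu)(A x B) = 3 * 2 = 6.

6


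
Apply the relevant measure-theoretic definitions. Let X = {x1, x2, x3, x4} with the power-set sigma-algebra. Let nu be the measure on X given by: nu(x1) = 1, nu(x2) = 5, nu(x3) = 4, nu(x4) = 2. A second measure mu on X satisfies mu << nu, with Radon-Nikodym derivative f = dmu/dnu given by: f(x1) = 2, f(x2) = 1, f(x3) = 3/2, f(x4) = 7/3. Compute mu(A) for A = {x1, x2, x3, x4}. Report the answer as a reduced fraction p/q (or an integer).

By the defining property of the Radon-Nikodym derivative, for every measurable set A,
  mu(A) = integral_A f dnu.
Since nu is a discrete measure concentrated on the atoms of X, the integral over A reduces to the sum
  mu(A) = sum_{x in A} f(x) * nu({x}).
Computing each term:
  x1: f(x1) * nu(x1) = 2 * 1 = 2.
  x2: f(x2) * nu(x2) = 1 * 5 = 5.
  x3: f(x3) * nu(x3) = 3/2 * 4 = 6.
  x4: f(x4) * nu(x4) = 7/3 * 2 = 14/3.
Summing: mu(A) = 2 + 5 + 6 + 14/3 = 53/3.

53/3


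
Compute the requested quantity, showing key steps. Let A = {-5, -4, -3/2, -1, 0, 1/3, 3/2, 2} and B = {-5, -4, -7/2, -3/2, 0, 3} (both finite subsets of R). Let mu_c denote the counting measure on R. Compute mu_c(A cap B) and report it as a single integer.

Counting measure on a finite set equals cardinality. mu_c(A cap B) = |A cap B| (elements appearing in both).
Enumerating the elements of A that also lie in B gives 4 element(s).
So mu_c(A cap B) = 4.

4


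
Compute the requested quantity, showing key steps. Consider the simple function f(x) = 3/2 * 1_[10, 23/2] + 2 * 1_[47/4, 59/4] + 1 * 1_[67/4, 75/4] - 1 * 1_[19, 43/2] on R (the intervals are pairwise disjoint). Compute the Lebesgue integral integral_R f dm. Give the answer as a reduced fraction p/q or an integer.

For a simple function f = sum_i c_i * 1_{A_i} with disjoint A_i,
  integral f dm = sum_i c_i * m(A_i).
Lengths of the A_i:
  m(A_1) = 23/2 - 10 = 3/2.
  m(A_2) = 59/4 - 47/4 = 3.
  m(A_3) = 75/4 - 67/4 = 2.
  m(A_4) = 43/2 - 19 = 5/2.
Contributions c_i * m(A_i):
  (3/2) * (3/2) = 9/4.
  (2) * (3) = 6.
  (1) * (2) = 2.
  (-1) * (5/2) = -5/2.
Total: 9/4 + 6 + 2 - 5/2 = 31/4.

31/4


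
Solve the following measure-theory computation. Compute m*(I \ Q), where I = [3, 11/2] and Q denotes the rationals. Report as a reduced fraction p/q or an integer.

The interval I = [3, 11/2] has m(I) = 11/2 - 3 = 5/2 (endpoints are measure-zero, so open/closed/half-open agree). Write I = (I cap Q) u (I \ Q). The rationals in I are countable, so m*(I cap Q) = 0 (cover each rational by intervals whose total length is arbitrarily small). By countable subadditivity m*(I) <= m*(I cap Q) + m*(I \ Q), hence m*(I \ Q) >= m(I) = 5/2. The reverse inequality m*(I \ Q) <= m*(I) = 5/2 is trivial since (I \ Q) is a subset of I. Therefore m*(I \ Q) = 5/2.

5/2


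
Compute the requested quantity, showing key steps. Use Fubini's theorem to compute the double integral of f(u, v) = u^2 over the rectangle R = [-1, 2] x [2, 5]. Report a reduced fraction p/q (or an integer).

f(u, v) is a tensor product of a function of u and a function of v, and both factors are bounded continuous (hence Lebesgue integrable) on the rectangle, so Fubini's theorem applies:
  integral_R f d(m x m) = (integral_a1^b1 u^2 du) * (integral_a2^b2 1 dv).
Inner integral in u: integral_{-1}^{2} u^2 du = (2^3 - (-1)^3)/3
  = 3.
Inner integral in v: integral_{2}^{5} 1 dv = (5^1 - 2^1)/1
  = 3.
Product: (3) * (3) = 9.

9


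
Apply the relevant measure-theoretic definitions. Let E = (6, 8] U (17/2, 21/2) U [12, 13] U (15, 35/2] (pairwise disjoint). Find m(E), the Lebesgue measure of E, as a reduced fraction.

For pairwise disjoint intervals, m(union_i I_i) = sum_i m(I_i),
and m is invariant under swapping open/closed endpoints (single points have measure 0).
So m(E) = sum_i (b_i - a_i).
  I_1 has length 8 - 6 = 2.
  I_2 has length 21/2 - 17/2 = 2.
  I_3 has length 13 - 12 = 1.
  I_4 has length 35/2 - 15 = 5/2.
Summing:
  m(E) = 2 + 2 + 1 + 5/2 = 15/2.

15/2


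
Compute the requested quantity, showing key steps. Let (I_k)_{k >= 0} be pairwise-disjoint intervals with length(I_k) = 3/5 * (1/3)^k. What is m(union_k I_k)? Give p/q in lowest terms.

By countable additivity of the Lebesgue measure on pairwise disjoint measurable sets,
  m(union_{k >= 0} I_k) = sum_{k >= 0} m(I_k) = sum_{k >= 0} a * r^k,
  with a = 3/5 and r = 1/3.
Since 0 < r = 1/3 < 1, the geometric series converges:
  sum_{k >= 0} a * r^k = a / (1 - r).
  = 3/5 / (1 - 1/3)
  = 3/5 / (2/3)
  = 9/10.

9/10


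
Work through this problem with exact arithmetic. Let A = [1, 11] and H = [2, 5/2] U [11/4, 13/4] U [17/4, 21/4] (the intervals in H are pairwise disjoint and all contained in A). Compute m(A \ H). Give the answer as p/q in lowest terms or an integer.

The ambient interval has length m(A) = 11 - 1 = 10.
Since the holes are disjoint and sit inside A, by finite additivity
  m(H) = sum_i (b_i - a_i), and m(A \ H) = m(A) - m(H).
Computing the hole measures:
  m(H_1) = 5/2 - 2 = 1/2.
  m(H_2) = 13/4 - 11/4 = 1/2.
  m(H_3) = 21/4 - 17/4 = 1.
Summed: m(H) = 1/2 + 1/2 + 1 = 2.
So m(A \ H) = 10 - 2 = 8.

8


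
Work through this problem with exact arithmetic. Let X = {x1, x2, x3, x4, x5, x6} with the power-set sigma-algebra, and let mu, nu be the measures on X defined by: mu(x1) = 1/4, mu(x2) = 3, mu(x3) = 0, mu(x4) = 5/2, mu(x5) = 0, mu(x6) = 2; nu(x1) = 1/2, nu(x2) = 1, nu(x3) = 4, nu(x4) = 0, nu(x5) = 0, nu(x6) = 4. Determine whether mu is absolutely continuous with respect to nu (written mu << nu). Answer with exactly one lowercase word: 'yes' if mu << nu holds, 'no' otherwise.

mu << nu means: every nu-null measurable set is also mu-null; equivalently, for every atom x, if nu({x}) = 0 then mu({x}) = 0.
Checking each atom:
  x1: nu = 1/2 > 0 -> no constraint.
  x2: nu = 1 > 0 -> no constraint.
  x3: nu = 4 > 0 -> no constraint.
  x4: nu = 0, mu = 5/2 > 0 -> violates mu << nu.
  x5: nu = 0, mu = 0 -> consistent with mu << nu.
  x6: nu = 4 > 0 -> no constraint.
The atom(s) x4 violate the condition (nu = 0 but mu > 0). Therefore mu is NOT absolutely continuous w.r.t. nu.

no


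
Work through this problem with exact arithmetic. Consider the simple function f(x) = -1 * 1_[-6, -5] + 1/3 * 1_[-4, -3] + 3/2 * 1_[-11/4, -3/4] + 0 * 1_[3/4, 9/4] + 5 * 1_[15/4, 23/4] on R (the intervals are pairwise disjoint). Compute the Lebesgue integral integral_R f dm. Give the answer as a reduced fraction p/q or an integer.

For a simple function f = sum_i c_i * 1_{A_i} with disjoint A_i,
  integral f dm = sum_i c_i * m(A_i).
Lengths of the A_i:
  m(A_1) = -5 - (-6) = 1.
  m(A_2) = -3 - (-4) = 1.
  m(A_3) = -3/4 - (-11/4) = 2.
  m(A_4) = 9/4 - 3/4 = 3/2.
  m(A_5) = 23/4 - 15/4 = 2.
Contributions c_i * m(A_i):
  (-1) * (1) = -1.
  (1/3) * (1) = 1/3.
  (3/2) * (2) = 3.
  (0) * (3/2) = 0.
  (5) * (2) = 10.
Total: -1 + 1/3 + 3 + 0 + 10 = 37/3.

37/3


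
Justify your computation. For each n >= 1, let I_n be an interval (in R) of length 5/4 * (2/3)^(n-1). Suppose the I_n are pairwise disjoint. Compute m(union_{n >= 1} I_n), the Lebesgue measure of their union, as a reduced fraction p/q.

By countable additivity of the Lebesgue measure on pairwise disjoint measurable sets,
  m(union_{n >= 1} I_n) = sum_{n >= 1} m(I_n) = sum_{n >= 1} a * r^(n-1),
  with a = 5/4 and r = 2/3.
Since 0 < r = 2/3 < 1, the geometric series converges:
  sum_{n >= 1} a * r^(n-1) = a / (1 - r).
  = 5/4 / (1 - 2/3)
  = 5/4 / (1/3)
  = 15/4.

15/4


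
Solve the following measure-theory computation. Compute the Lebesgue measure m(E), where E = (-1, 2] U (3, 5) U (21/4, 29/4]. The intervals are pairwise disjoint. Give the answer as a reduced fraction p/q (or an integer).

For pairwise disjoint intervals, m(union_i I_i) = sum_i m(I_i),
and m is invariant under swapping open/closed endpoints (single points have measure 0).
So m(E) = sum_i (b_i - a_i).
  I_1 has length 2 - (-1) = 3.
  I_2 has length 5 - 3 = 2.
  I_3 has length 29/4 - 21/4 = 2.
Summing:
  m(E) = 3 + 2 + 2 = 7.

7


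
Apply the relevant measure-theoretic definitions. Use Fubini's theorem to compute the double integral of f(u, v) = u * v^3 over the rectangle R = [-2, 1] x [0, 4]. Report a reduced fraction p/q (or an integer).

f(u, v) is a tensor product of a function of u and a function of v, and both factors are bounded continuous (hence Lebesgue integrable) on the rectangle, so Fubini's theorem applies:
  integral_R f d(m x m) = (integral_a1^b1 u du) * (integral_a2^b2 v^3 dv).
Inner integral in u: integral_{-2}^{1} u du = (1^2 - (-2)^2)/2
  = -3/2.
Inner integral in v: integral_{0}^{4} v^3 dv = (4^4 - 0^4)/4
  = 64.
Product: (-3/2) * (64) = -96.

-96


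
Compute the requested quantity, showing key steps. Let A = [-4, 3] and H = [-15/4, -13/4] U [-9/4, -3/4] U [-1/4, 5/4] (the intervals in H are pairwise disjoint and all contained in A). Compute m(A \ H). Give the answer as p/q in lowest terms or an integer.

The ambient interval has length m(A) = 3 - (-4) = 7.
Since the holes are disjoint and sit inside A, by finite additivity
  m(H) = sum_i (b_i - a_i), and m(A \ H) = m(A) - m(H).
Computing the hole measures:
  m(H_1) = -13/4 - (-15/4) = 1/2.
  m(H_2) = -3/4 - (-9/4) = 3/2.
  m(H_3) = 5/4 - (-1/4) = 3/2.
Summed: m(H) = 1/2 + 3/2 + 3/2 = 7/2.
So m(A \ H) = 7 - 7/2 = 7/2.

7/2


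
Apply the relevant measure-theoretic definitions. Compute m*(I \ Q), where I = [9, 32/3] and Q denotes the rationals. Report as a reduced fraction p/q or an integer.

The interval I = [9, 32/3] has m(I) = 32/3 - 9 = 5/3 (endpoints are measure-zero, so open/closed/half-open agree). Write I = (I cap Q) u (I \ Q). The rationals in I are countable, so m*(I cap Q) = 0 (cover each rational by intervals whose total length is arbitrarily small). By countable subadditivity m*(I) <= m*(I cap Q) + m*(I \ Q), hence m*(I \ Q) >= m(I) = 5/3. The reverse inequality m*(I \ Q) <= m*(I) = 5/3 is trivial since (I \ Q) is a subset of I. Therefore m*(I \ Q) = 5/3.

5/3


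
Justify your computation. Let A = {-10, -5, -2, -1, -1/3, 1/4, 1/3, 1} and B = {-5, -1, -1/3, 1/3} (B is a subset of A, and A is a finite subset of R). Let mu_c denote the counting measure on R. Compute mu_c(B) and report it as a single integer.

Counting measure assigns mu_c(E) = |E| (number of elements) when E is finite.
B has 4 element(s), so mu_c(B) = 4.

4


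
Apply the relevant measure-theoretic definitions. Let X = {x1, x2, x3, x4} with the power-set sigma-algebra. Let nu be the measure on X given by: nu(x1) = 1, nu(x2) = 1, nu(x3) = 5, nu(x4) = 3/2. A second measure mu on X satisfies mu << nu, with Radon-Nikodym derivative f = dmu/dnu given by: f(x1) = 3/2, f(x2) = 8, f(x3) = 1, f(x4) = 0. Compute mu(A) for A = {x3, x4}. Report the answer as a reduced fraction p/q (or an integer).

By the defining property of the Radon-Nikodym derivative, for every measurable set A,
  mu(A) = integral_A f dnu.
Since nu is a discrete measure concentrated on the atoms of X, the integral over A reduces to the sum
  mu(A) = sum_{x in A} f(x) * nu({x}).
Computing each term:
  x3: f(x3) * nu(x3) = 1 * 5 = 5.
  x4: f(x4) * nu(x4) = 0 * 3/2 = 0.
Summing: mu(A) = 5 + 0 = 5.

5


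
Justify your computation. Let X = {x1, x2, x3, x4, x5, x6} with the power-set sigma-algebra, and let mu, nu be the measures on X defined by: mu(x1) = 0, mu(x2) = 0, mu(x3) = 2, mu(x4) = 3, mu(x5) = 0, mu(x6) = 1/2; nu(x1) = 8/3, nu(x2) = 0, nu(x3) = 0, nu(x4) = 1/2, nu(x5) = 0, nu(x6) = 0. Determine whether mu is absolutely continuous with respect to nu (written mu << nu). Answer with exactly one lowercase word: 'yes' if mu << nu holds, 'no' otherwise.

mu << nu means: every nu-null measurable set is also mu-null; equivalently, for every atom x, if nu({x}) = 0 then mu({x}) = 0.
Checking each atom:
  x1: nu = 8/3 > 0 -> no constraint.
  x2: nu = 0, mu = 0 -> consistent with mu << nu.
  x3: nu = 0, mu = 2 > 0 -> violates mu << nu.
  x4: nu = 1/2 > 0 -> no constraint.
  x5: nu = 0, mu = 0 -> consistent with mu << nu.
  x6: nu = 0, mu = 1/2 > 0 -> violates mu << nu.
The atom(s) x3, x6 violate the condition (nu = 0 but mu > 0). Therefore mu is NOT absolutely continuous w.r.t. nu.

no


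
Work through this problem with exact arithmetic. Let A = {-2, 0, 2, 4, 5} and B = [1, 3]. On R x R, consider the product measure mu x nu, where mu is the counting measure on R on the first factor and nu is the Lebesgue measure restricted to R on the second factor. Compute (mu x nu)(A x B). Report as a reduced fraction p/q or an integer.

For a measurable rectangle A x B, the product measure satisfies
  (mu x nu)(A x B) = mu(A) * nu(B).
  mu(A) = 5.
  nu(B) = 2.
  (mu x nu)(A x B) = 5 * 2 = 10.

10


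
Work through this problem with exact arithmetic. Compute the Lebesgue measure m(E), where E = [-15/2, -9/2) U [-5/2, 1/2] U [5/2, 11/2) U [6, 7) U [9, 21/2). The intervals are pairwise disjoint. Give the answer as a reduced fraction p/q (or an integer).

For pairwise disjoint intervals, m(union_i I_i) = sum_i m(I_i),
and m is invariant under swapping open/closed endpoints (single points have measure 0).
So m(E) = sum_i (b_i - a_i).
  I_1 has length -9/2 - (-15/2) = 3.
  I_2 has length 1/2 - (-5/2) = 3.
  I_3 has length 11/2 - 5/2 = 3.
  I_4 has length 7 - 6 = 1.
  I_5 has length 21/2 - 9 = 3/2.
Summing:
  m(E) = 3 + 3 + 3 + 1 + 3/2 = 23/2.

23/2


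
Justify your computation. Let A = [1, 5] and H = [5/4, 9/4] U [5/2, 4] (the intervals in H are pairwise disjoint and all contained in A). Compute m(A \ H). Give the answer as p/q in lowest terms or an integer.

The ambient interval has length m(A) = 5 - 1 = 4.
Since the holes are disjoint and sit inside A, by finite additivity
  m(H) = sum_i (b_i - a_i), and m(A \ H) = m(A) - m(H).
Computing the hole measures:
  m(H_1) = 9/4 - 5/4 = 1.
  m(H_2) = 4 - 5/2 = 3/2.
Summed: m(H) = 1 + 3/2 = 5/2.
So m(A \ H) = 4 - 5/2 = 3/2.

3/2


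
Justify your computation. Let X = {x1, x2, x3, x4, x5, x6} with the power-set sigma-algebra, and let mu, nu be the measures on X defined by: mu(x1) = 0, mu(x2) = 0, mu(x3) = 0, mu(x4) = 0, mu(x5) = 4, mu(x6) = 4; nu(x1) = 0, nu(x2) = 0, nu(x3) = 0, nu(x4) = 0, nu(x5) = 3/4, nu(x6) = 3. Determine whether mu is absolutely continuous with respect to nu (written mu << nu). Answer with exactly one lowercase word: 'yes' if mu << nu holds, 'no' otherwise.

mu << nu means: every nu-null measurable set is also mu-null; equivalently, for every atom x, if nu({x}) = 0 then mu({x}) = 0.
Checking each atom:
  x1: nu = 0, mu = 0 -> consistent with mu << nu.
  x2: nu = 0, mu = 0 -> consistent with mu << nu.
  x3: nu = 0, mu = 0 -> consistent with mu << nu.
  x4: nu = 0, mu = 0 -> consistent with mu << nu.
  x5: nu = 3/4 > 0 -> no constraint.
  x6: nu = 3 > 0 -> no constraint.
No atom violates the condition. Therefore mu << nu.

yes


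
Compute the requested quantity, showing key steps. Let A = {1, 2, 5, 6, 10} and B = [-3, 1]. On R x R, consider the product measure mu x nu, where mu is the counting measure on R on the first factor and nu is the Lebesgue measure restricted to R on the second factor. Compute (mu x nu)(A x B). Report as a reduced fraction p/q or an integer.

For a measurable rectangle A x B, the product measure satisfies
  (mu x nu)(A x B) = mu(A) * nu(B).
  mu(A) = 5.
  nu(B) = 4.
  (mu x nu)(A x B) = 5 * 4 = 20.

20


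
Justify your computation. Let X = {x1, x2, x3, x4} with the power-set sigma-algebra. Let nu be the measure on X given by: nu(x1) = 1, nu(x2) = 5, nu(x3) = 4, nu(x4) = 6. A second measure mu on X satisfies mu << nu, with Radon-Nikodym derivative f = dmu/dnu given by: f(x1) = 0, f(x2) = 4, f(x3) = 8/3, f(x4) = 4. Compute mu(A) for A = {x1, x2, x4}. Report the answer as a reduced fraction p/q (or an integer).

By the defining property of the Radon-Nikodym derivative, for every measurable set A,
  mu(A) = integral_A f dnu.
Since nu is a discrete measure concentrated on the atoms of X, the integral over A reduces to the sum
  mu(A) = sum_{x in A} f(x) * nu({x}).
Computing each term:
  x1: f(x1) * nu(x1) = 0 * 1 = 0.
  x2: f(x2) * nu(x2) = 4 * 5 = 20.
  x4: f(x4) * nu(x4) = 4 * 6 = 24.
Summing: mu(A) = 0 + 20 + 24 = 44.

44


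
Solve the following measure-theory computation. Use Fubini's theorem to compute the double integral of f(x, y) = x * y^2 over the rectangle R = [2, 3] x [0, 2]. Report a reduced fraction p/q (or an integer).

f(x, y) is a tensor product of a function of x and a function of y, and both factors are bounded continuous (hence Lebesgue integrable) on the rectangle, so Fubini's theorem applies:
  integral_R f d(m x m) = (integral_a1^b1 x dx) * (integral_a2^b2 y^2 dy).
Inner integral in x: integral_{2}^{3} x dx = (3^2 - 2^2)/2
  = 5/2.
Inner integral in y: integral_{0}^{2} y^2 dy = (2^3 - 0^3)/3
  = 8/3.
Product: (5/2) * (8/3) = 20/3.

20/3


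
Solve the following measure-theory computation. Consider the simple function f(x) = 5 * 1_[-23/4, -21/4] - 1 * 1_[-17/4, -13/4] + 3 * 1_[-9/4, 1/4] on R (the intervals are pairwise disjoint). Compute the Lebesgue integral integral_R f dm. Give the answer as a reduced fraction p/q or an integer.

For a simple function f = sum_i c_i * 1_{A_i} with disjoint A_i,
  integral f dm = sum_i c_i * m(A_i).
Lengths of the A_i:
  m(A_1) = -21/4 - (-23/4) = 1/2.
  m(A_2) = -13/4 - (-17/4) = 1.
  m(A_3) = 1/4 - (-9/4) = 5/2.
Contributions c_i * m(A_i):
  (5) * (1/2) = 5/2.
  (-1) * (1) = -1.
  (3) * (5/2) = 15/2.
Total: 5/2 - 1 + 15/2 = 9.

9


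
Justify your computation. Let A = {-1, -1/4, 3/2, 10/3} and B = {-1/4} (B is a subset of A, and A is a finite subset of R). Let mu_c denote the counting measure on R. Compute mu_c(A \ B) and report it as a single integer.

Counting measure assigns mu_c(E) = |E| (number of elements) when E is finite. For B subset A, A \ B is the set of elements of A not in B, so |A \ B| = |A| - |B|.
|A| = 4, |B| = 1, so mu_c(A \ B) = 4 - 1 = 3.

3


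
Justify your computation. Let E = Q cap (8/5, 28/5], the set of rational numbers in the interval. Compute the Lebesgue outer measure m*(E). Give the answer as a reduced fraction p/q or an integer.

Q cap (8/5, 28/5] is countable; list its elements as q_1, q_2, ... . Fix eps > 0 and cover the k-th point by an interval of length eps * 2^(-k). The cover has total length eps * sum_{k>=1} 2^(-k) = eps, so by definition of outer measure m*(Q cap (8/5, 28/5]) <= eps. Since eps was arbitrary and m* >= 0, the outer measure is 0.

0


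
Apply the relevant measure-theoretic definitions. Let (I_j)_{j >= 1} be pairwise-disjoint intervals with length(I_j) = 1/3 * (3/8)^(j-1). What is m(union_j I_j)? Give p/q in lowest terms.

By countable additivity of the Lebesgue measure on pairwise disjoint measurable sets,
  m(union_{j >= 1} I_j) = sum_{j >= 1} m(I_j) = sum_{j >= 1} a * r^(j-1),
  with a = 1/3 and r = 3/8.
Since 0 < r = 3/8 < 1, the geometric series converges:
  sum_{j >= 1} a * r^(j-1) = a / (1 - r).
  = 1/3 / (1 - 3/8)
  = 1/3 / (5/8)
  = 8/15.

8/15


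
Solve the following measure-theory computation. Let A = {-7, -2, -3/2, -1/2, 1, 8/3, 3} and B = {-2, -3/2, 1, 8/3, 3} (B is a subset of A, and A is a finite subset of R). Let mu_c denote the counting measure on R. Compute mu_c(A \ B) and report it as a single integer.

Counting measure assigns mu_c(E) = |E| (number of elements) when E is finite. For B subset A, A \ B is the set of elements of A not in B, so |A \ B| = |A| - |B|.
|A| = 7, |B| = 5, so mu_c(A \ B) = 7 - 5 = 2.

2


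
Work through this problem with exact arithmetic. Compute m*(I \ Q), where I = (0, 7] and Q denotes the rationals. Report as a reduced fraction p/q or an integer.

The interval I = (0, 7] has m(I) = 7 - 0 = 7 (endpoints are measure-zero, so open/closed/half-open agree). Write I = (I cap Q) u (I \ Q). The rationals in I are countable, so m*(I cap Q) = 0 (cover each rational by intervals whose total length is arbitrarily small). By countable subadditivity m*(I) <= m*(I cap Q) + m*(I \ Q), hence m*(I \ Q) >= m(I) = 7. The reverse inequality m*(I \ Q) <= m*(I) = 7 is trivial since (I \ Q) is a subset of I. Therefore m*(I \ Q) = 7.

7


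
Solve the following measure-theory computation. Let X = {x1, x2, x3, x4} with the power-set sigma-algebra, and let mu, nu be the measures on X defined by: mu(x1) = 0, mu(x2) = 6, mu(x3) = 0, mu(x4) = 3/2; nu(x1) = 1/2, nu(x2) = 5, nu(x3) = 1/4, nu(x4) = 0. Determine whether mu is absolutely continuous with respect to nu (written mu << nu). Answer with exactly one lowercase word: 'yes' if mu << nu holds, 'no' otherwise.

mu << nu means: every nu-null measurable set is also mu-null; equivalently, for every atom x, if nu({x}) = 0 then mu({x}) = 0.
Checking each atom:
  x1: nu = 1/2 > 0 -> no constraint.
  x2: nu = 5 > 0 -> no constraint.
  x3: nu = 1/4 > 0 -> no constraint.
  x4: nu = 0, mu = 3/2 > 0 -> violates mu << nu.
The atom(s) x4 violate the condition (nu = 0 but mu > 0). Therefore mu is NOT absolutely continuous w.r.t. nu.

no


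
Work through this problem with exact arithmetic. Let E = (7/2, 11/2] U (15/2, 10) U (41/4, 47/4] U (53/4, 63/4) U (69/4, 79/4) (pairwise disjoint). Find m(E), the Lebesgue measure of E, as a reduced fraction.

For pairwise disjoint intervals, m(union_i I_i) = sum_i m(I_i),
and m is invariant under swapping open/closed endpoints (single points have measure 0).
So m(E) = sum_i (b_i - a_i).
  I_1 has length 11/2 - 7/2 = 2.
  I_2 has length 10 - 15/2 = 5/2.
  I_3 has length 47/4 - 41/4 = 3/2.
  I_4 has length 63/4 - 53/4 = 5/2.
  I_5 has length 79/4 - 69/4 = 5/2.
Summing:
  m(E) = 2 + 5/2 + 3/2 + 5/2 + 5/2 = 11.

11


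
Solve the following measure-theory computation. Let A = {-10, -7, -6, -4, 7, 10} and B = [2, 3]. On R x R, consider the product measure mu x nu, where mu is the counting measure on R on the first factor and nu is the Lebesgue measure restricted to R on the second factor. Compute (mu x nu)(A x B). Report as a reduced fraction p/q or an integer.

For a measurable rectangle A x B, the product measure satisfies
  (mu x nu)(A x B) = mu(A) * nu(B).
  mu(A) = 6.
  nu(B) = 1.
  (mu x nu)(A x B) = 6 * 1 = 6.

6


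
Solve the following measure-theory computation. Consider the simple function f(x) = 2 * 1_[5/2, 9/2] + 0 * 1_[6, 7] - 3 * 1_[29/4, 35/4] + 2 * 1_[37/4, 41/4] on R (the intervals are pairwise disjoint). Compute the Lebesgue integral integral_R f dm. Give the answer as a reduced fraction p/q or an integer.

For a simple function f = sum_i c_i * 1_{A_i} with disjoint A_i,
  integral f dm = sum_i c_i * m(A_i).
Lengths of the A_i:
  m(A_1) = 9/2 - 5/2 = 2.
  m(A_2) = 7 - 6 = 1.
  m(A_3) = 35/4 - 29/4 = 3/2.
  m(A_4) = 41/4 - 37/4 = 1.
Contributions c_i * m(A_i):
  (2) * (2) = 4.
  (0) * (1) = 0.
  (-3) * (3/2) = -9/2.
  (2) * (1) = 2.
Total: 4 + 0 - 9/2 + 2 = 3/2.

3/2


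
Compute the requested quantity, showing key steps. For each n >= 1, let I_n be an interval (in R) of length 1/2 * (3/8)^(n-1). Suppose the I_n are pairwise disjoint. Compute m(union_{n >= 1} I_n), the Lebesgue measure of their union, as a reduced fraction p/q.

By countable additivity of the Lebesgue measure on pairwise disjoint measurable sets,
  m(union_{n >= 1} I_n) = sum_{n >= 1} m(I_n) = sum_{n >= 1} a * r^(n-1),
  with a = 1/2 and r = 3/8.
Since 0 < r = 3/8 < 1, the geometric series converges:
  sum_{n >= 1} a * r^(n-1) = a / (1 - r).
  = 1/2 / (1 - 3/8)
  = 1/2 / (5/8)
  = 4/5.

4/5


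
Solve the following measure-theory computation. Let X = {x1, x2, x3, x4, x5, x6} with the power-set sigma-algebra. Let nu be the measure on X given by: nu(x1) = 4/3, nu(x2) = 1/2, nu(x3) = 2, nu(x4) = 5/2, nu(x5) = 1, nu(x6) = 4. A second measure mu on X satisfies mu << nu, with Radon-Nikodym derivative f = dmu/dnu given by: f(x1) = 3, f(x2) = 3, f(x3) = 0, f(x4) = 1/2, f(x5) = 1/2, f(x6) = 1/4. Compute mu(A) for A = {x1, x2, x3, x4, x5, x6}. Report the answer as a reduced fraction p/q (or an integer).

By the defining property of the Radon-Nikodym derivative, for every measurable set A,
  mu(A) = integral_A f dnu.
Since nu is a discrete measure concentrated on the atoms of X, the integral over A reduces to the sum
  mu(A) = sum_{x in A} f(x) * nu({x}).
Computing each term:
  x1: f(x1) * nu(x1) = 3 * 4/3 = 4.
  x2: f(x2) * nu(x2) = 3 * 1/2 = 3/2.
  x3: f(x3) * nu(x3) = 0 * 2 = 0.
  x4: f(x4) * nu(x4) = 1/2 * 5/2 = 5/4.
  x5: f(x5) * nu(x5) = 1/2 * 1 = 1/2.
  x6: f(x6) * nu(x6) = 1/4 * 4 = 1.
Summing: mu(A) = 4 + 3/2 + 0 + 5/4 + 1/2 + 1 = 33/4.

33/4


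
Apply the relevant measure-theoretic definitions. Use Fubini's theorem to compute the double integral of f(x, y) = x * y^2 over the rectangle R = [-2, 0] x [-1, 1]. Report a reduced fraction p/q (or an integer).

f(x, y) is a tensor product of a function of x and a function of y, and both factors are bounded continuous (hence Lebesgue integrable) on the rectangle, so Fubini's theorem applies:
  integral_R f d(m x m) = (integral_a1^b1 x dx) * (integral_a2^b2 y^2 dy).
Inner integral in x: integral_{-2}^{0} x dx = (0^2 - (-2)^2)/2
  = -2.
Inner integral in y: integral_{-1}^{1} y^2 dy = (1^3 - (-1)^3)/3
  = 2/3.
Product: (-2) * (2/3) = -4/3.

-4/3


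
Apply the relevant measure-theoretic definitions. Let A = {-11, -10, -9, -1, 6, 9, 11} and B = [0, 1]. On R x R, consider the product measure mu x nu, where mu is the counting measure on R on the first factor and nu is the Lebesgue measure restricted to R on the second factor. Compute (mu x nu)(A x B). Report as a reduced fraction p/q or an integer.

For a measurable rectangle A x B, the product measure satisfies
  (mu x nu)(A x B) = mu(A) * nu(B).
  mu(A) = 7.
  nu(B) = 1.
  (mu x nu)(A x B) = 7 * 1 = 7.

7
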